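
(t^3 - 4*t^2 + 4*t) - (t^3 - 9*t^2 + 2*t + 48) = 5*t^2 + 2*t - 48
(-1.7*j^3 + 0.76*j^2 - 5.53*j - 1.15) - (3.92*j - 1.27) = -1.7*j^3 + 0.76*j^2 - 9.45*j + 0.12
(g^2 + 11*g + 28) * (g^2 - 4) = g^4 + 11*g^3 + 24*g^2 - 44*g - 112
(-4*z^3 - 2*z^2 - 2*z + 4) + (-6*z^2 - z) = -4*z^3 - 8*z^2 - 3*z + 4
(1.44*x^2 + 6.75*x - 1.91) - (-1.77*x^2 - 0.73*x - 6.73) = 3.21*x^2 + 7.48*x + 4.82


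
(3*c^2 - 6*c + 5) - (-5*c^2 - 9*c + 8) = 8*c^2 + 3*c - 3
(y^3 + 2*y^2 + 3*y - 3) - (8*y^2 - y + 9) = y^3 - 6*y^2 + 4*y - 12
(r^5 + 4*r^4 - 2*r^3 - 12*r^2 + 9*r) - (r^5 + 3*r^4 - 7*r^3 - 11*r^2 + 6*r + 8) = r^4 + 5*r^3 - r^2 + 3*r - 8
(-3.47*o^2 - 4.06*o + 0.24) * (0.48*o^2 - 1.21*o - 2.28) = -1.6656*o^4 + 2.2499*o^3 + 12.9394*o^2 + 8.9664*o - 0.5472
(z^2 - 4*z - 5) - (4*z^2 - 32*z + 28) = -3*z^2 + 28*z - 33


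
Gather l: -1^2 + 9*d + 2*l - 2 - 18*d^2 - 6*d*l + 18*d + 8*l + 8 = -18*d^2 + 27*d + l*(10 - 6*d) + 5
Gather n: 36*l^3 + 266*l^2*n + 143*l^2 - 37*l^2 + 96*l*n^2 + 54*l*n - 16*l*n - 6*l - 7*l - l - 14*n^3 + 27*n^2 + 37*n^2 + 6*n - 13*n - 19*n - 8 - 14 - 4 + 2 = 36*l^3 + 106*l^2 - 14*l - 14*n^3 + n^2*(96*l + 64) + n*(266*l^2 + 38*l - 26) - 24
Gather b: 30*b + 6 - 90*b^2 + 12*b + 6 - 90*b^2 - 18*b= -180*b^2 + 24*b + 12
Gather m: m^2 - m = m^2 - m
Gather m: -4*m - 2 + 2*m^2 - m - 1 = 2*m^2 - 5*m - 3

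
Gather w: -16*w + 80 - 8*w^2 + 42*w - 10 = -8*w^2 + 26*w + 70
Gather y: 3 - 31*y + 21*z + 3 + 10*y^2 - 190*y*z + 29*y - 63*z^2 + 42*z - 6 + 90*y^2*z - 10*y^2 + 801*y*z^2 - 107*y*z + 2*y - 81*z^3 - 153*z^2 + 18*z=90*y^2*z + y*(801*z^2 - 297*z) - 81*z^3 - 216*z^2 + 81*z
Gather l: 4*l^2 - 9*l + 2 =4*l^2 - 9*l + 2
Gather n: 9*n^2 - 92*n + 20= 9*n^2 - 92*n + 20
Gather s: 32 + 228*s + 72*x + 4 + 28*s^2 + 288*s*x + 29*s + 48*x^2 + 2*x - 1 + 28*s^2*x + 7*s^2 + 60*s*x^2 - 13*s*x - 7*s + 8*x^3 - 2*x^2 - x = s^2*(28*x + 35) + s*(60*x^2 + 275*x + 250) + 8*x^3 + 46*x^2 + 73*x + 35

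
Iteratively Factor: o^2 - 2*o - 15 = (o + 3)*(o - 5)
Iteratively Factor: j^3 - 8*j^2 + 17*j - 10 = (j - 2)*(j^2 - 6*j + 5) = (j - 5)*(j - 2)*(j - 1)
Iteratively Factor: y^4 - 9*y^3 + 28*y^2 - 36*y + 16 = (y - 4)*(y^3 - 5*y^2 + 8*y - 4) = (y - 4)*(y - 1)*(y^2 - 4*y + 4) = (y - 4)*(y - 2)*(y - 1)*(y - 2)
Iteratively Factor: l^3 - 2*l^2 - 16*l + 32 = (l + 4)*(l^2 - 6*l + 8) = (l - 4)*(l + 4)*(l - 2)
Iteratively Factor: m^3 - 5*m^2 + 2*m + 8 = (m - 2)*(m^2 - 3*m - 4) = (m - 4)*(m - 2)*(m + 1)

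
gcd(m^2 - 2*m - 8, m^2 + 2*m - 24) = m - 4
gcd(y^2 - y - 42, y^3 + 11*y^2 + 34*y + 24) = y + 6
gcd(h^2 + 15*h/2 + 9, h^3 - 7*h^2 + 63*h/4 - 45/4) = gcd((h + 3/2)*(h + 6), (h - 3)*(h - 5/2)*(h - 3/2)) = 1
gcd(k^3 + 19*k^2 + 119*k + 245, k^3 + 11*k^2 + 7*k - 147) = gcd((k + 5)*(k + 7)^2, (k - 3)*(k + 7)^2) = k^2 + 14*k + 49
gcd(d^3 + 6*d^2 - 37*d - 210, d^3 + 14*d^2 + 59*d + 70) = d^2 + 12*d + 35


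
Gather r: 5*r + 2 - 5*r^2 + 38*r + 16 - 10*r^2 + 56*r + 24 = -15*r^2 + 99*r + 42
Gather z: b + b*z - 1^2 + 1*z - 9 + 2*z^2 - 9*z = b + 2*z^2 + z*(b - 8) - 10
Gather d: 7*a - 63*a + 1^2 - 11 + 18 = 8 - 56*a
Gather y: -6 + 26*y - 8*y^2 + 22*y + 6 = -8*y^2 + 48*y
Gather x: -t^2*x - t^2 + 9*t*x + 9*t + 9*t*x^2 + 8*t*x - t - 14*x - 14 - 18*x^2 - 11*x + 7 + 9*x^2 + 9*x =-t^2 + 8*t + x^2*(9*t - 9) + x*(-t^2 + 17*t - 16) - 7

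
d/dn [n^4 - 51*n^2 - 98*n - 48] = 4*n^3 - 102*n - 98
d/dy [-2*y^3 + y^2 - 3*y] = -6*y^2 + 2*y - 3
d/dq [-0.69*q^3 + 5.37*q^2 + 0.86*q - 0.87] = -2.07*q^2 + 10.74*q + 0.86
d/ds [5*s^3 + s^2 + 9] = s*(15*s + 2)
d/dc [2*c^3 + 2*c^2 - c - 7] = 6*c^2 + 4*c - 1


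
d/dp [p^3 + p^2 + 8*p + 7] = 3*p^2 + 2*p + 8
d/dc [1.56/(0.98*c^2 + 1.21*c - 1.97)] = (-3.0576*c - 1.8876)/(0.98*c^2 + 1.21*c - 1.97)^2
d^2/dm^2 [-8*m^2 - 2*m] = -16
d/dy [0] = 0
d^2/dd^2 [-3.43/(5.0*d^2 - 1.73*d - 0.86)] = (-171.5*d^2 + 59.339*d + 3.43*(10.0*d - 1.73)*(20.0*d - 3.46) + 29.498)/(-5.0*d^2 + 1.73*d + 0.86)^3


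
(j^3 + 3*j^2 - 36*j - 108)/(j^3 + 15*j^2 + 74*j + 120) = (j^2 - 3*j - 18)/(j^2 + 9*j + 20)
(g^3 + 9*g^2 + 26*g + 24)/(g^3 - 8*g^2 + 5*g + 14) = (g^3 + 9*g^2 + 26*g + 24)/(g^3 - 8*g^2 + 5*g + 14)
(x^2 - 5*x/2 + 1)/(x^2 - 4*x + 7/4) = 2*(x - 2)/(2*x - 7)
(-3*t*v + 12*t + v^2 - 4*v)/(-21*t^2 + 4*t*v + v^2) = (v - 4)/(7*t + v)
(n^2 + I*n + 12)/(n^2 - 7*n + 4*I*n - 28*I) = (n - 3*I)/(n - 7)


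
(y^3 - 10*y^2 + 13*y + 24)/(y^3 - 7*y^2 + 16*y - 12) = (y^2 - 7*y - 8)/(y^2 - 4*y + 4)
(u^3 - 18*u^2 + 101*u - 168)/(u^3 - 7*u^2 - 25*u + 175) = (u^2 - 11*u + 24)/(u^2 - 25)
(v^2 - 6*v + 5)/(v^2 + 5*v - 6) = (v - 5)/(v + 6)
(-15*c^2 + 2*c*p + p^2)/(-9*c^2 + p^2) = (5*c + p)/(3*c + p)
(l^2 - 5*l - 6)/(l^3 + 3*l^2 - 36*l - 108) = (l + 1)/(l^2 + 9*l + 18)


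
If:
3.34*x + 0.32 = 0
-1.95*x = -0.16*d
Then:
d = -1.17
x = -0.10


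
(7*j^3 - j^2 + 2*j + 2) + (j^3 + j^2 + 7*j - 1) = 8*j^3 + 9*j + 1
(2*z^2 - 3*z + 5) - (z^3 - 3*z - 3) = -z^3 + 2*z^2 + 8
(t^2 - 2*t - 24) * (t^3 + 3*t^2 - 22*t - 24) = t^5 + t^4 - 52*t^3 - 52*t^2 + 576*t + 576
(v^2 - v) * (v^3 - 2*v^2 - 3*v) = v^5 - 3*v^4 - v^3 + 3*v^2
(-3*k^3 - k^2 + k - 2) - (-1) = -3*k^3 - k^2 + k - 1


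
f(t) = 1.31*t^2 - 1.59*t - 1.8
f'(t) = 2.62*t - 1.59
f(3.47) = 8.46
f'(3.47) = 7.50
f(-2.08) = 7.17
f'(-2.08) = -7.04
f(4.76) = 20.31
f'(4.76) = 10.88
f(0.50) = -2.27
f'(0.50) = -0.28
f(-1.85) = 5.62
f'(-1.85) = -6.44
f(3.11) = 5.93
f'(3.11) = 6.56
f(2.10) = 0.64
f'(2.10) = 3.91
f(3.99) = 12.71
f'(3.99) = 8.86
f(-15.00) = 316.80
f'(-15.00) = -40.89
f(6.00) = 35.82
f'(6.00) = 14.13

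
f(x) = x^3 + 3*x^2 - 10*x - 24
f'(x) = 3*x^2 + 6*x - 10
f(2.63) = -11.36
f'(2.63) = 26.53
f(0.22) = -26.04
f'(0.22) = -8.53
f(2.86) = -4.67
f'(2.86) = 31.70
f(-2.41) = 3.53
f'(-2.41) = -7.04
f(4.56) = 87.60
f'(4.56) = 79.74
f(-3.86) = 1.79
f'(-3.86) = 11.54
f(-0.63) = -16.76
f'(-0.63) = -12.59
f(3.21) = 7.89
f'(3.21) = 40.17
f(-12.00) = -1200.00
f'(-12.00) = 350.00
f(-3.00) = 6.00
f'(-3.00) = -1.00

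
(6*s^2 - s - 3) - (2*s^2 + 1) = 4*s^2 - s - 4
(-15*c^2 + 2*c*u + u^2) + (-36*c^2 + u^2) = -51*c^2 + 2*c*u + 2*u^2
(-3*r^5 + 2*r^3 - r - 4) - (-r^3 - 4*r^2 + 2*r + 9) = -3*r^5 + 3*r^3 + 4*r^2 - 3*r - 13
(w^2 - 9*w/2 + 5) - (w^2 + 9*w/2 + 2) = 3 - 9*w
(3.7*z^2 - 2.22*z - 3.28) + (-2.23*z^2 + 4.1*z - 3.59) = 1.47*z^2 + 1.88*z - 6.87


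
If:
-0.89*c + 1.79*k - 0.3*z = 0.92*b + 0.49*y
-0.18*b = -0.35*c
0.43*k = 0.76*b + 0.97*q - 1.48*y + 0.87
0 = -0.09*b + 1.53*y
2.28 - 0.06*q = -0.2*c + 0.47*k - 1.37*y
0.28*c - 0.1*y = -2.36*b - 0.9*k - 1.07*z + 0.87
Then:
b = -42.61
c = -21.92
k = -14.61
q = 22.19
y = -2.51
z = 112.60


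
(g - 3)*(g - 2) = g^2 - 5*g + 6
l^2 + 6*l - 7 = (l - 1)*(l + 7)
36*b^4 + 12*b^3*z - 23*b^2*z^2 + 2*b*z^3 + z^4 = (-3*b + z)*(-2*b + z)*(b + z)*(6*b + z)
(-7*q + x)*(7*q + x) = -49*q^2 + x^2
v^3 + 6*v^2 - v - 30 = (v - 2)*(v + 3)*(v + 5)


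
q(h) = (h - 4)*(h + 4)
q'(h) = 2*h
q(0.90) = -15.19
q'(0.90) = 1.80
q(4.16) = 1.31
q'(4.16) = 8.32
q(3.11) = -6.33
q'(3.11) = 6.22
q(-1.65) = -13.28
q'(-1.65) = -3.30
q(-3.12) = -6.27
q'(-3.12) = -6.24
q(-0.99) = -15.02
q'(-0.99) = -1.98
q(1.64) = -13.31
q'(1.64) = 3.28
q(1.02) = -14.96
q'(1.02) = 2.04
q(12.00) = 128.00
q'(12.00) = 24.00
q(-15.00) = 209.00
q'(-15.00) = -30.00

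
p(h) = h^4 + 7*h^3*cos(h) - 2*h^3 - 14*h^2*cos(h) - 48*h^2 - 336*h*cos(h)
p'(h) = -7*h^3*sin(h) + 4*h^3 + 14*h^2*sin(h) + 21*h^2*cos(h) - 6*h^2 + 336*h*sin(h) - 28*h*cos(h) - 96*h - 336*cos(h)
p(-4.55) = -470.44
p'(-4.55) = -672.73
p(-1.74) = -210.73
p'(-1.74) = 663.63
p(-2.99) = -980.16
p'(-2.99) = 294.83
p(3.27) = 526.54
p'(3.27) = -165.40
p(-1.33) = 19.66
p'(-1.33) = 439.21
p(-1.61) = -127.99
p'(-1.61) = 606.68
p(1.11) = -229.61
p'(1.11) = 80.73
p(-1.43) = -27.59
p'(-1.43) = 504.92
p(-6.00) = 0.00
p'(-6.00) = 60.58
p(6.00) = -1831.85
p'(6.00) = 32.31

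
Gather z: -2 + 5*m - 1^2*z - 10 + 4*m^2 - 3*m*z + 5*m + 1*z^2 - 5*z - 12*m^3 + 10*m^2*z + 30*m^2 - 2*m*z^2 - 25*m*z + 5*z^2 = -12*m^3 + 34*m^2 + 10*m + z^2*(6 - 2*m) + z*(10*m^2 - 28*m - 6) - 12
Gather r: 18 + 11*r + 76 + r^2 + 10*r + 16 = r^2 + 21*r + 110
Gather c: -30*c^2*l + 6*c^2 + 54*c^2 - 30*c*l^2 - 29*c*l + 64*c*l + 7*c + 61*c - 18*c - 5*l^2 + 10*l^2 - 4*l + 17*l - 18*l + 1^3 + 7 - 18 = c^2*(60 - 30*l) + c*(-30*l^2 + 35*l + 50) + 5*l^2 - 5*l - 10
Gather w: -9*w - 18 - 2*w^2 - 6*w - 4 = -2*w^2 - 15*w - 22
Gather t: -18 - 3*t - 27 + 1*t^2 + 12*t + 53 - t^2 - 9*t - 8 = 0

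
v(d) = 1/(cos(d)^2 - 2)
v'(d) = 2*sin(d)*cos(d)/(cos(d)^2 - 2)^2 = 4*sin(2*d)/(3 - cos(2*d))^2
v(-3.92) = -0.67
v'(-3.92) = -0.45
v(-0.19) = -0.97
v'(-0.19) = -0.35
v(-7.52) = -0.53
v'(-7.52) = -0.17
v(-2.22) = -0.61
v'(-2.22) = 0.36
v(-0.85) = -0.64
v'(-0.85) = -0.41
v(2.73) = -0.86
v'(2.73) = -0.54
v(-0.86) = -0.64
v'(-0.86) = -0.40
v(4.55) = -0.51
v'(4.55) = 0.08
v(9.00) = -0.85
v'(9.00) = -0.55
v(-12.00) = -0.78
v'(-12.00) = 0.55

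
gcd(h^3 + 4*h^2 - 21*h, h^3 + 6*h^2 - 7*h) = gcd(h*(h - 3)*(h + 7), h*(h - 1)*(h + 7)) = h^2 + 7*h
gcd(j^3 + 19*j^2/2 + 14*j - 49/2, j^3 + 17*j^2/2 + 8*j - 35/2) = j^2 + 6*j - 7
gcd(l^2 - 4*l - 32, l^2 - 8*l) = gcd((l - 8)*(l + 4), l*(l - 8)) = l - 8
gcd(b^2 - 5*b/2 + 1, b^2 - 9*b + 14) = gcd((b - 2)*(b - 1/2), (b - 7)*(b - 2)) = b - 2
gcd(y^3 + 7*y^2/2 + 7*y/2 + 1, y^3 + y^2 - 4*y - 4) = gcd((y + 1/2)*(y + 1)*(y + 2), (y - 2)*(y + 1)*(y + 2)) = y^2 + 3*y + 2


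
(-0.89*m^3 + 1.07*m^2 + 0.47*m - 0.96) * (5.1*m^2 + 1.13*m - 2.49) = -4.539*m^5 + 4.4513*m^4 + 5.8222*m^3 - 7.0292*m^2 - 2.2551*m + 2.3904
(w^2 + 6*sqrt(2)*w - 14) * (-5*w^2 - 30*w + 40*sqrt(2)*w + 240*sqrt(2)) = -5*w^4 - 30*w^3 + 10*sqrt(2)*w^3 + 60*sqrt(2)*w^2 + 550*w^2 - 560*sqrt(2)*w + 3300*w - 3360*sqrt(2)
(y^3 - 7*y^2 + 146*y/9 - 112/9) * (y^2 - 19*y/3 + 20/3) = y^5 - 40*y^4/3 + 605*y^3/9 - 4370*y^2/27 + 5048*y/27 - 2240/27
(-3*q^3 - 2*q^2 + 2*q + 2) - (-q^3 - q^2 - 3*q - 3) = -2*q^3 - q^2 + 5*q + 5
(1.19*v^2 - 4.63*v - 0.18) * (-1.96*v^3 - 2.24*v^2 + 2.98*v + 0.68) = -2.3324*v^5 + 6.4092*v^4 + 14.2702*v^3 - 12.585*v^2 - 3.6848*v - 0.1224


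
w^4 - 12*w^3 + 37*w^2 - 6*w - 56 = (w - 7)*(w - 4)*(w - 2)*(w + 1)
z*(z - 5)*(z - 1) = z^3 - 6*z^2 + 5*z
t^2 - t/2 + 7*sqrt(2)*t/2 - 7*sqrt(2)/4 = (t - 1/2)*(t + 7*sqrt(2)/2)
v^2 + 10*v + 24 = (v + 4)*(v + 6)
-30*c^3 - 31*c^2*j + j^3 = (-6*c + j)*(c + j)*(5*c + j)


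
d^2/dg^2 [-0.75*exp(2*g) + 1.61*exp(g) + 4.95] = (1.61 - 3.0*exp(g))*exp(g)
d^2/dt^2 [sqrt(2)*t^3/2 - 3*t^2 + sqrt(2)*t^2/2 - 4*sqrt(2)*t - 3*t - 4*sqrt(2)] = 3*sqrt(2)*t - 6 + sqrt(2)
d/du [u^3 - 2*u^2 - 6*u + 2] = 3*u^2 - 4*u - 6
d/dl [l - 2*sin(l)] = 1 - 2*cos(l)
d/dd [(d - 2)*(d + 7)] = 2*d + 5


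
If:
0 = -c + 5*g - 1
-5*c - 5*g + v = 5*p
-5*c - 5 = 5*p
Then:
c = v + 4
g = v/5 + 1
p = -v - 5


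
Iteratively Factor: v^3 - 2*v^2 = (v - 2)*(v^2) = v*(v - 2)*(v)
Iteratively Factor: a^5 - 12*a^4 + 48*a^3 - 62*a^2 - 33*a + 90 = (a - 3)*(a^4 - 9*a^3 + 21*a^2 + a - 30) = (a - 3)^2*(a^3 - 6*a^2 + 3*a + 10) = (a - 3)^2*(a + 1)*(a^2 - 7*a + 10) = (a - 3)^2*(a - 2)*(a + 1)*(a - 5)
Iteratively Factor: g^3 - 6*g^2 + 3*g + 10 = (g - 5)*(g^2 - g - 2) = (g - 5)*(g + 1)*(g - 2)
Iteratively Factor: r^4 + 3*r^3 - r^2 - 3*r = (r)*(r^3 + 3*r^2 - r - 3) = r*(r + 3)*(r^2 - 1) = r*(r + 1)*(r + 3)*(r - 1)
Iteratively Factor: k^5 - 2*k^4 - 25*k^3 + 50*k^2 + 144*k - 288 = (k - 2)*(k^4 - 25*k^2 + 144) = (k - 2)*(k + 4)*(k^3 - 4*k^2 - 9*k + 36) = (k - 3)*(k - 2)*(k + 4)*(k^2 - k - 12) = (k - 3)*(k - 2)*(k + 3)*(k + 4)*(k - 4)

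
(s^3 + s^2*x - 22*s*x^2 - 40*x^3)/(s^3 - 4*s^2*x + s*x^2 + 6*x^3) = (s^3 + s^2*x - 22*s*x^2 - 40*x^3)/(s^3 - 4*s^2*x + s*x^2 + 6*x^3)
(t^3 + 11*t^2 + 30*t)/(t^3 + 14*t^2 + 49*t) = (t^2 + 11*t + 30)/(t^2 + 14*t + 49)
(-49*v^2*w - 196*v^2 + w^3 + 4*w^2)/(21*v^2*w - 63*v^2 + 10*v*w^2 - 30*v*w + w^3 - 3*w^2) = (-7*v*w - 28*v + w^2 + 4*w)/(3*v*w - 9*v + w^2 - 3*w)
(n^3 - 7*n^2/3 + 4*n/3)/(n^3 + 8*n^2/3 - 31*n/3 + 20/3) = n/(n + 5)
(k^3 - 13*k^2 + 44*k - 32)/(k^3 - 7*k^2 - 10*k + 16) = (k - 4)/(k + 2)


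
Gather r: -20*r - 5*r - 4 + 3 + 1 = -25*r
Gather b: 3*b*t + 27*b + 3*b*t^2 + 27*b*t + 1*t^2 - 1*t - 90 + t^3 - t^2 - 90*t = b*(3*t^2 + 30*t + 27) + t^3 - 91*t - 90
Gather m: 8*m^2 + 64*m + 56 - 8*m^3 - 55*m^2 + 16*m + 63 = -8*m^3 - 47*m^2 + 80*m + 119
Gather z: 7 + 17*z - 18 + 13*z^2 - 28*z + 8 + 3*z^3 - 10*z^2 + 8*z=3*z^3 + 3*z^2 - 3*z - 3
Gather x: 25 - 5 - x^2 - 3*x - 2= -x^2 - 3*x + 18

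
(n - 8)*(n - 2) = n^2 - 10*n + 16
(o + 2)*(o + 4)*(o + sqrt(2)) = o^3 + sqrt(2)*o^2 + 6*o^2 + 8*o + 6*sqrt(2)*o + 8*sqrt(2)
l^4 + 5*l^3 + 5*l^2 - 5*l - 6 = (l - 1)*(l + 1)*(l + 2)*(l + 3)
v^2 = v^2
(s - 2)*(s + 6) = s^2 + 4*s - 12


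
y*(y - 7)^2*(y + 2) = y^4 - 12*y^3 + 21*y^2 + 98*y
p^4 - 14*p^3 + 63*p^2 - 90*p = p*(p - 6)*(p - 5)*(p - 3)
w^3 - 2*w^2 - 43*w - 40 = (w - 8)*(w + 1)*(w + 5)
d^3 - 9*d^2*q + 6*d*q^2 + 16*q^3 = (d - 8*q)*(d - 2*q)*(d + q)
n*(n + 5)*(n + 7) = n^3 + 12*n^2 + 35*n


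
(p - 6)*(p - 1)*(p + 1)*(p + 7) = p^4 + p^3 - 43*p^2 - p + 42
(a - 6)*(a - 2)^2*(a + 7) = a^4 - 3*a^3 - 42*a^2 + 172*a - 168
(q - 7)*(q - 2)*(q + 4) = q^3 - 5*q^2 - 22*q + 56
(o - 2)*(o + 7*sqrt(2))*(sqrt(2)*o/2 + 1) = sqrt(2)*o^3/2 - sqrt(2)*o^2 + 8*o^2 - 16*o + 7*sqrt(2)*o - 14*sqrt(2)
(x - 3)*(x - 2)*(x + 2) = x^3 - 3*x^2 - 4*x + 12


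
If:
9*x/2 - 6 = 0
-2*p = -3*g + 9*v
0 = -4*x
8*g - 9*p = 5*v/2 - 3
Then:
No Solution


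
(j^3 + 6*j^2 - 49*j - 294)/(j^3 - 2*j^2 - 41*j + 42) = (j + 7)/(j - 1)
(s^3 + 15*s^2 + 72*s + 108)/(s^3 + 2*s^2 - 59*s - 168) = (s^2 + 12*s + 36)/(s^2 - s - 56)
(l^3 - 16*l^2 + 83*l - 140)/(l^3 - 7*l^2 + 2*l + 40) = (l - 7)/(l + 2)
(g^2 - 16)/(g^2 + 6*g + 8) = (g - 4)/(g + 2)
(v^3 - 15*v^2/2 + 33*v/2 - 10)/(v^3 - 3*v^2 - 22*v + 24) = (v^2 - 13*v/2 + 10)/(v^2 - 2*v - 24)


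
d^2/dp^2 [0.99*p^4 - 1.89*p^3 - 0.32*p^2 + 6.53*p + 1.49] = 11.88*p^2 - 11.34*p - 0.64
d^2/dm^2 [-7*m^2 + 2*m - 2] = -14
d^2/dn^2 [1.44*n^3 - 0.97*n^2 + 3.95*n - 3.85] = 8.64*n - 1.94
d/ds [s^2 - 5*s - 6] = 2*s - 5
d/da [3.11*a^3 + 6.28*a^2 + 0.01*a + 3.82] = 9.33*a^2 + 12.56*a + 0.01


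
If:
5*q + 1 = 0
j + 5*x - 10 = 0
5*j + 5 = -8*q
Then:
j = -17/25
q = -1/5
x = 267/125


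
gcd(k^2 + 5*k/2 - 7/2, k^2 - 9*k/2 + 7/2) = k - 1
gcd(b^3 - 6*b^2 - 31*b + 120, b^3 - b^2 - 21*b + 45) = b^2 + 2*b - 15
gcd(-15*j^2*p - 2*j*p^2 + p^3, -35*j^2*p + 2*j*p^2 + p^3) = -5*j*p + p^2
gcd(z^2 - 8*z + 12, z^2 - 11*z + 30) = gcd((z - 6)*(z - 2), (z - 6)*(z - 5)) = z - 6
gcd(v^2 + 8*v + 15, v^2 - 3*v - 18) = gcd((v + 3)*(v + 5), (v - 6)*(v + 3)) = v + 3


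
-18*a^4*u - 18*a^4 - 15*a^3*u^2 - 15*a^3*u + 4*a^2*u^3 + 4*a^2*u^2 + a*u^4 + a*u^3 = (-3*a + u)*(a + u)*(6*a + u)*(a*u + a)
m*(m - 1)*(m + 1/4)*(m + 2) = m^4 + 5*m^3/4 - 7*m^2/4 - m/2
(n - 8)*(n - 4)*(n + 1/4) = n^3 - 47*n^2/4 + 29*n + 8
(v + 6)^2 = v^2 + 12*v + 36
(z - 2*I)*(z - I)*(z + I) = z^3 - 2*I*z^2 + z - 2*I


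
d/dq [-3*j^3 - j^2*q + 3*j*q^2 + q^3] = -j^2 + 6*j*q + 3*q^2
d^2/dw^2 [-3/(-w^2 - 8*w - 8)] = 6*(-w^2 - 8*w + 4*(w + 4)^2 - 8)/(w^2 + 8*w + 8)^3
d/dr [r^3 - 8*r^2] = r*(3*r - 16)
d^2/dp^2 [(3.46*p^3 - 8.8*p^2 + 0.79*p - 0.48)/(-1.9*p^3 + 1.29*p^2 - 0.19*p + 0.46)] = (46.5750800000001*p^6 - 9.61703999999986*p^5 - 22.93794*p^4 + 94.964498*p^3 - 31.970328*p^2 + 0.231132000000001*p + 3.05106)/(6.859*p^9 - 13.9707*p^8 + 11.54307*p^7 - 9.922629*p^6 + 7.919067*p^5 - 3.432525*p^4 + 1.889455*p^3 - 0.86871*p^2 + 0.120612*p - 0.097336)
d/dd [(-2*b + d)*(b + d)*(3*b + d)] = -5*b^2 + 4*b*d + 3*d^2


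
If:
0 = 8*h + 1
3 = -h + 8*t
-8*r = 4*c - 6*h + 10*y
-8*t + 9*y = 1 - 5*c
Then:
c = 31/40 - 9*y/5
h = -1/8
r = -7*y/20 - 77/160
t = 23/64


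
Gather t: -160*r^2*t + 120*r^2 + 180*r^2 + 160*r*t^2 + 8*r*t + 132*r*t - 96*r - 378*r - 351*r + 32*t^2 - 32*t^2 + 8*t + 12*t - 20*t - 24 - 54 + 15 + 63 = 300*r^2 + 160*r*t^2 - 825*r + t*(-160*r^2 + 140*r)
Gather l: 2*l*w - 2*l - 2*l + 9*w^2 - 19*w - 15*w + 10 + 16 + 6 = l*(2*w - 4) + 9*w^2 - 34*w + 32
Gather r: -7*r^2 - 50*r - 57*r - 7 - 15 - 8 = -7*r^2 - 107*r - 30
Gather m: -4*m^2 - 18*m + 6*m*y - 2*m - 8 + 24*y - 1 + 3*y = -4*m^2 + m*(6*y - 20) + 27*y - 9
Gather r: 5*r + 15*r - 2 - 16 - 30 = 20*r - 48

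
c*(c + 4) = c^2 + 4*c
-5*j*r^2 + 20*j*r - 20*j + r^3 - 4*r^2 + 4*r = (-5*j + r)*(r - 2)^2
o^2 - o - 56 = (o - 8)*(o + 7)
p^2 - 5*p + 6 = (p - 3)*(p - 2)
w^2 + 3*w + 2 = (w + 1)*(w + 2)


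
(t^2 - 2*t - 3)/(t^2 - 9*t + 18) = (t + 1)/(t - 6)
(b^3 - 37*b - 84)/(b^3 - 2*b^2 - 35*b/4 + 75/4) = 4*(b^2 - 3*b - 28)/(4*b^2 - 20*b + 25)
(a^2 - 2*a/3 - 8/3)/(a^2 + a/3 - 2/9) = 3*(3*a^2 - 2*a - 8)/(9*a^2 + 3*a - 2)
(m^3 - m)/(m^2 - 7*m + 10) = (m^3 - m)/(m^2 - 7*m + 10)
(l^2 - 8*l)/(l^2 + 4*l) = (l - 8)/(l + 4)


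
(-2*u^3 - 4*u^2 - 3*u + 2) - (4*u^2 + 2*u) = -2*u^3 - 8*u^2 - 5*u + 2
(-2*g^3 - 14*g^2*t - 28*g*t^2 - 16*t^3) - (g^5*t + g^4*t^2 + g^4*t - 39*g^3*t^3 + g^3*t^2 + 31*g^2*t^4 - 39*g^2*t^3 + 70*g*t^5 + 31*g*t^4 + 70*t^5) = -g^5*t - g^4*t^2 - g^4*t + 39*g^3*t^3 - g^3*t^2 - 2*g^3 - 31*g^2*t^4 + 39*g^2*t^3 - 14*g^2*t - 70*g*t^5 - 31*g*t^4 - 28*g*t^2 - 70*t^5 - 16*t^3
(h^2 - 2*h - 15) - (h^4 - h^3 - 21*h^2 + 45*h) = -h^4 + h^3 + 22*h^2 - 47*h - 15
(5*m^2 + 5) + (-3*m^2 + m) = 2*m^2 + m + 5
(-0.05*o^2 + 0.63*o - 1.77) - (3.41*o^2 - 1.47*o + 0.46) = -3.46*o^2 + 2.1*o - 2.23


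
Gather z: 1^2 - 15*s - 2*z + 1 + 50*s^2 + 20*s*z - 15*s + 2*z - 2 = 50*s^2 + 20*s*z - 30*s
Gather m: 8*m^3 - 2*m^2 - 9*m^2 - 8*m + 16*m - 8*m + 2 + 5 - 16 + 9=8*m^3 - 11*m^2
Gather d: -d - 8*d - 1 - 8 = -9*d - 9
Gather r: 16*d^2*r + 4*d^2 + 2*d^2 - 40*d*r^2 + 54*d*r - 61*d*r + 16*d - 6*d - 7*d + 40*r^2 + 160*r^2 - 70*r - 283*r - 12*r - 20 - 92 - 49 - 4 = 6*d^2 + 3*d + r^2*(200 - 40*d) + r*(16*d^2 - 7*d - 365) - 165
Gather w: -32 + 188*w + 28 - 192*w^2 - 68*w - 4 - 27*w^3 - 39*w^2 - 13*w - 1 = -27*w^3 - 231*w^2 + 107*w - 9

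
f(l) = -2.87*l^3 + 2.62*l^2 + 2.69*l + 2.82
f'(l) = -8.61*l^2 + 5.24*l + 2.69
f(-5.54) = 556.32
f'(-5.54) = -290.59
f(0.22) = 3.51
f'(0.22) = 3.43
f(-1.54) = 15.37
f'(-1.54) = -25.80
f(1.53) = 2.79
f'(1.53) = -9.45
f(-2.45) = 54.16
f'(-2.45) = -61.83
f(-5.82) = 641.69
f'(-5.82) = -319.45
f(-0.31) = 2.32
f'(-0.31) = 0.24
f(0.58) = 4.70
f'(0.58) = 2.83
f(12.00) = -4546.98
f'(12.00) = -1174.27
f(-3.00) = 95.82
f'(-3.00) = -90.52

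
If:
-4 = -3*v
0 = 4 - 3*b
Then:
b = 4/3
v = 4/3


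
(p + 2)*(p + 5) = p^2 + 7*p + 10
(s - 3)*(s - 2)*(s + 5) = s^3 - 19*s + 30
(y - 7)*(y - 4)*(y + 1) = y^3 - 10*y^2 + 17*y + 28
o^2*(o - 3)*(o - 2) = o^4 - 5*o^3 + 6*o^2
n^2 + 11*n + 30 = (n + 5)*(n + 6)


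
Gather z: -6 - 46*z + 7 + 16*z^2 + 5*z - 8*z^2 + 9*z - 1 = 8*z^2 - 32*z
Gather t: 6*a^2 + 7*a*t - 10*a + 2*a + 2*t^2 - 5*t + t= 6*a^2 - 8*a + 2*t^2 + t*(7*a - 4)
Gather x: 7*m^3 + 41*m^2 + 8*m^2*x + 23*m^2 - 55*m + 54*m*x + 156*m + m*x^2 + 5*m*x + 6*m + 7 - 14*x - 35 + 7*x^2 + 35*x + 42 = 7*m^3 + 64*m^2 + 107*m + x^2*(m + 7) + x*(8*m^2 + 59*m + 21) + 14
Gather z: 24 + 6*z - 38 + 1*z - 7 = 7*z - 21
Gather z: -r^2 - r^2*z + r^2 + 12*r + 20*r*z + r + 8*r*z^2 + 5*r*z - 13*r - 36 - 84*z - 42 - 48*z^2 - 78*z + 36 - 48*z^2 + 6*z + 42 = z^2*(8*r - 96) + z*(-r^2 + 25*r - 156)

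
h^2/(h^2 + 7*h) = h/(h + 7)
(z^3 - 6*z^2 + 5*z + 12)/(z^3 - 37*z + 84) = (z + 1)/(z + 7)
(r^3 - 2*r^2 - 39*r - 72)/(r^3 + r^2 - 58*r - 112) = (r^2 + 6*r + 9)/(r^2 + 9*r + 14)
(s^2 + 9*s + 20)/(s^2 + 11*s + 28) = (s + 5)/(s + 7)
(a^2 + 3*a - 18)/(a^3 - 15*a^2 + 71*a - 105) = (a + 6)/(a^2 - 12*a + 35)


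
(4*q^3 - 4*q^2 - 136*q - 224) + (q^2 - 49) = 4*q^3 - 3*q^2 - 136*q - 273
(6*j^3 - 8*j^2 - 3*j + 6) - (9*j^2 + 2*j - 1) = 6*j^3 - 17*j^2 - 5*j + 7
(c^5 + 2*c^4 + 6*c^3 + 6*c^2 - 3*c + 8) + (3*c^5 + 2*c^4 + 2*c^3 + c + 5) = 4*c^5 + 4*c^4 + 8*c^3 + 6*c^2 - 2*c + 13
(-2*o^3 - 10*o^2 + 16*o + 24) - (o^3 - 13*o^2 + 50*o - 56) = -3*o^3 + 3*o^2 - 34*o + 80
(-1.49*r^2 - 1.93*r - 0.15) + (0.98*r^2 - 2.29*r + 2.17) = -0.51*r^2 - 4.22*r + 2.02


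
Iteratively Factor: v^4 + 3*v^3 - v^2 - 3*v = (v)*(v^3 + 3*v^2 - v - 3) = v*(v - 1)*(v^2 + 4*v + 3) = v*(v - 1)*(v + 1)*(v + 3)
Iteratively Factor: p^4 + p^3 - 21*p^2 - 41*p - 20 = (p + 1)*(p^3 - 21*p - 20) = (p - 5)*(p + 1)*(p^2 + 5*p + 4) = (p - 5)*(p + 1)*(p + 4)*(p + 1)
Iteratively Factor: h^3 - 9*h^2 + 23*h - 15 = (h - 1)*(h^2 - 8*h + 15) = (h - 5)*(h - 1)*(h - 3)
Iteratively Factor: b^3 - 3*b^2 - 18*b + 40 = (b - 5)*(b^2 + 2*b - 8) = (b - 5)*(b + 4)*(b - 2)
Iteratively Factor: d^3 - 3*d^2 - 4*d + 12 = (d - 3)*(d^2 - 4) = (d - 3)*(d + 2)*(d - 2)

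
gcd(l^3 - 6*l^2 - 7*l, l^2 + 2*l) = l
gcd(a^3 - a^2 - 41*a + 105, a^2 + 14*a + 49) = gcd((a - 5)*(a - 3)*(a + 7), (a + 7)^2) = a + 7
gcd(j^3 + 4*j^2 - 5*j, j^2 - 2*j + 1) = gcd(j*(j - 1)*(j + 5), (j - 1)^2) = j - 1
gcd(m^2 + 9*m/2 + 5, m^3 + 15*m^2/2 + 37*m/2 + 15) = m^2 + 9*m/2 + 5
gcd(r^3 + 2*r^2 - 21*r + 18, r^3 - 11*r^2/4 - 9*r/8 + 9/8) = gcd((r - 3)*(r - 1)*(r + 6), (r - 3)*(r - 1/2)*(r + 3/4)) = r - 3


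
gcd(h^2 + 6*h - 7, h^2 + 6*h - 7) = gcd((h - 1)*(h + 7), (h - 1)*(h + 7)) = h^2 + 6*h - 7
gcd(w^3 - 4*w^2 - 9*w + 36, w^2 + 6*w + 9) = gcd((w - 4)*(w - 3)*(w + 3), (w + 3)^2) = w + 3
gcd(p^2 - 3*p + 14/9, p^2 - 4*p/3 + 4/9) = p - 2/3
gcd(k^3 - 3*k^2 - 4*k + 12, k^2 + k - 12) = k - 3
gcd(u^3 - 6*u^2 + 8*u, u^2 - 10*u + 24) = u - 4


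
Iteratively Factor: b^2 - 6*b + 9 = (b - 3)*(b - 3)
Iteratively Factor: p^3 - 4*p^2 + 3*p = (p)*(p^2 - 4*p + 3) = p*(p - 3)*(p - 1)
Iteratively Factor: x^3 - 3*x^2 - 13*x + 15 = (x - 1)*(x^2 - 2*x - 15) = (x - 1)*(x + 3)*(x - 5)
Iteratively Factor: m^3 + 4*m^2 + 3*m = (m + 3)*(m^2 + m) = m*(m + 3)*(m + 1)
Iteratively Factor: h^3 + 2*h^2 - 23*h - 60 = (h - 5)*(h^2 + 7*h + 12) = (h - 5)*(h + 3)*(h + 4)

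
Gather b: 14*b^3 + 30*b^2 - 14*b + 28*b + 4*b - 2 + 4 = 14*b^3 + 30*b^2 + 18*b + 2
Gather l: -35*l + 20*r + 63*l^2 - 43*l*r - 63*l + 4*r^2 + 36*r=63*l^2 + l*(-43*r - 98) + 4*r^2 + 56*r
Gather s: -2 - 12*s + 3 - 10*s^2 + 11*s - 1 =-10*s^2 - s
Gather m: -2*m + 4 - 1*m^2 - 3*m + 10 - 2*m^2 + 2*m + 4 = -3*m^2 - 3*m + 18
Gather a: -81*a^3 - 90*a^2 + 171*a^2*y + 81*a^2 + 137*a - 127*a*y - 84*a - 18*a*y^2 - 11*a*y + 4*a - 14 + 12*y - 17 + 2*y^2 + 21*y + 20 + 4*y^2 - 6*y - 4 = -81*a^3 + a^2*(171*y - 9) + a*(-18*y^2 - 138*y + 57) + 6*y^2 + 27*y - 15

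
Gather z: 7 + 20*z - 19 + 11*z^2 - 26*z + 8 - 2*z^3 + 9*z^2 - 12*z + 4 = -2*z^3 + 20*z^2 - 18*z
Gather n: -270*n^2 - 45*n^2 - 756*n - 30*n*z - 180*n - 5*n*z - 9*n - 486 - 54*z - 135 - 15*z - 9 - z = -315*n^2 + n*(-35*z - 945) - 70*z - 630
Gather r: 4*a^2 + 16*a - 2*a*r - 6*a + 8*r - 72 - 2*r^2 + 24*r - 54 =4*a^2 + 10*a - 2*r^2 + r*(32 - 2*a) - 126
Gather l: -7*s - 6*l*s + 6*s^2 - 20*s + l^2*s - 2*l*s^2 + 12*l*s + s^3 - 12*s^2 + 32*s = l^2*s + l*(-2*s^2 + 6*s) + s^3 - 6*s^2 + 5*s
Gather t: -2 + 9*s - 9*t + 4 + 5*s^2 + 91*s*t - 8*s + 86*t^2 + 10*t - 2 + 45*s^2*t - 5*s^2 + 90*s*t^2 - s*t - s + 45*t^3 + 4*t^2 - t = 45*t^3 + t^2*(90*s + 90) + t*(45*s^2 + 90*s)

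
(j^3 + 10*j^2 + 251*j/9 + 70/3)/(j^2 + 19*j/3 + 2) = (9*j^2 + 36*j + 35)/(3*(3*j + 1))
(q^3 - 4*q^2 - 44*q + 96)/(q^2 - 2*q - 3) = (-q^3 + 4*q^2 + 44*q - 96)/(-q^2 + 2*q + 3)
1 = 1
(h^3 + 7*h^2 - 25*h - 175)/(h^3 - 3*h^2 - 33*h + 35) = (h^2 + 2*h - 35)/(h^2 - 8*h + 7)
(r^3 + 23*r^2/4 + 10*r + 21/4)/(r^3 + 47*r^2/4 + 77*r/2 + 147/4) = (r + 1)/(r + 7)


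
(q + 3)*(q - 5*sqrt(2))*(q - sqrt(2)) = q^3 - 6*sqrt(2)*q^2 + 3*q^2 - 18*sqrt(2)*q + 10*q + 30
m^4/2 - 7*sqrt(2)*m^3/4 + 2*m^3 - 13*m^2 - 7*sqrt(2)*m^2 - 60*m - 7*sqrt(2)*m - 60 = (m/2 + 1)*(m + 2)*(m - 6*sqrt(2))*(m + 5*sqrt(2)/2)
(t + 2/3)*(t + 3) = t^2 + 11*t/3 + 2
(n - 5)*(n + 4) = n^2 - n - 20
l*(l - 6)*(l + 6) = l^3 - 36*l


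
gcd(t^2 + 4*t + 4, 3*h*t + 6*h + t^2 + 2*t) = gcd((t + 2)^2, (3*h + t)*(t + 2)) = t + 2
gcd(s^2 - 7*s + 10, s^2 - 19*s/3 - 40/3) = 1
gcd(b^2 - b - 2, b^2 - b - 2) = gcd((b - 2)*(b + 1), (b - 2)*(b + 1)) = b^2 - b - 2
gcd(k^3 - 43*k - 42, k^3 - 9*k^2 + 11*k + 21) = k^2 - 6*k - 7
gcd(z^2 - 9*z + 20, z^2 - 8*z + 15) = z - 5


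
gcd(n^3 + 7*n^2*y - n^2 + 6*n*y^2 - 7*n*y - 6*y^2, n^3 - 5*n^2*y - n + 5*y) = n - 1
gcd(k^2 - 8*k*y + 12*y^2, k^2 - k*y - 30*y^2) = -k + 6*y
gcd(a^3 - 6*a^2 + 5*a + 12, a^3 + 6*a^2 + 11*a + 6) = a + 1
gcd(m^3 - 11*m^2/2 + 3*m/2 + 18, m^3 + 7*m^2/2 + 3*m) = m + 3/2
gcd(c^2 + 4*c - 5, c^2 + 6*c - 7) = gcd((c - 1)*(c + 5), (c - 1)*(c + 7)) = c - 1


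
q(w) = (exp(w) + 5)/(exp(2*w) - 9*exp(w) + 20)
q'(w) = (exp(w) + 5)*(-2*exp(2*w) + 9*exp(w))/(exp(2*w) - 9*exp(w) + 20)^2 + exp(w)/(exp(2*w) - 9*exp(w) + 20)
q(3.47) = 0.05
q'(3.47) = -0.07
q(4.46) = 0.01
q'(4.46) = -0.02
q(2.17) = 0.77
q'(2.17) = -2.72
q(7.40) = 0.00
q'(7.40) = -0.00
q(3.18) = 0.08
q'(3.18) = -0.12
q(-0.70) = 0.35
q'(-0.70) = 0.12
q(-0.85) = 0.33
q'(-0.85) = 0.10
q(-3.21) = 0.26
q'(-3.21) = 0.01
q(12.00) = 0.00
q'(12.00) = 0.00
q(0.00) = 0.50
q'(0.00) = 0.38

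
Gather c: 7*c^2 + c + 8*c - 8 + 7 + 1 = 7*c^2 + 9*c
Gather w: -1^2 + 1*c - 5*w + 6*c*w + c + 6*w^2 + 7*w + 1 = 2*c + 6*w^2 + w*(6*c + 2)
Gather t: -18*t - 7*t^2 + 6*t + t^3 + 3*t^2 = t^3 - 4*t^2 - 12*t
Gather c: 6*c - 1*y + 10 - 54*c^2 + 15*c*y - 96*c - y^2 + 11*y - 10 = -54*c^2 + c*(15*y - 90) - y^2 + 10*y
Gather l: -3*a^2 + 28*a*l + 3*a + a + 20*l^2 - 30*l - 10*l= -3*a^2 + 4*a + 20*l^2 + l*(28*a - 40)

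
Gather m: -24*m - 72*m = -96*m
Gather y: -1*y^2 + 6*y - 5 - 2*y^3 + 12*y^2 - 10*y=-2*y^3 + 11*y^2 - 4*y - 5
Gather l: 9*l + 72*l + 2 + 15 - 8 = 81*l + 9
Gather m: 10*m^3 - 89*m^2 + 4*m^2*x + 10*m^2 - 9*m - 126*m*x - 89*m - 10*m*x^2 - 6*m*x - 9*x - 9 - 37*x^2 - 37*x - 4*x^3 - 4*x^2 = 10*m^3 + m^2*(4*x - 79) + m*(-10*x^2 - 132*x - 98) - 4*x^3 - 41*x^2 - 46*x - 9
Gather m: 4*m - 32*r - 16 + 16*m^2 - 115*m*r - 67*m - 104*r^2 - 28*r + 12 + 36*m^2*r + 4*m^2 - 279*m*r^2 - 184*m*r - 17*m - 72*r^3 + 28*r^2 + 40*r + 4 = m^2*(36*r + 20) + m*(-279*r^2 - 299*r - 80) - 72*r^3 - 76*r^2 - 20*r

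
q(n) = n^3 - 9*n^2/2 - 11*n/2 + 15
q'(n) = 3*n^2 - 9*n - 11/2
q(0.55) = 10.78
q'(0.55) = -9.54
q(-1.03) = 14.80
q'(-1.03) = 6.95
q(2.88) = -14.28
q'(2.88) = -6.54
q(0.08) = 14.53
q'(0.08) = -6.20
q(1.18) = 3.89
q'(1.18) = -11.94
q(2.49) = -11.16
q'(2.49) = -9.31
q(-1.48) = 10.04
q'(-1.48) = 14.39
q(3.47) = -16.49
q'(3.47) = -0.61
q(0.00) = 15.00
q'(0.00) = -5.50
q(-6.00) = -330.00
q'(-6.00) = 156.50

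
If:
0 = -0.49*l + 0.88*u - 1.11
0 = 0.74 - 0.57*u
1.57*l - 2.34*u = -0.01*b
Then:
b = 293.39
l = 0.07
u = 1.30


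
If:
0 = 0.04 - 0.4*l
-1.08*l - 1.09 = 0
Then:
No Solution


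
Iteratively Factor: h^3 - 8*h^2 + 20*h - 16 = (h - 2)*(h^2 - 6*h + 8) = (h - 2)^2*(h - 4)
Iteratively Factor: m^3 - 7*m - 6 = (m - 3)*(m^2 + 3*m + 2) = (m - 3)*(m + 1)*(m + 2)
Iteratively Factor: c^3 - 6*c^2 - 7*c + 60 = (c - 5)*(c^2 - c - 12) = (c - 5)*(c + 3)*(c - 4)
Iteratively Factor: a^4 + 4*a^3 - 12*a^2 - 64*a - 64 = (a + 2)*(a^3 + 2*a^2 - 16*a - 32) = (a + 2)*(a + 4)*(a^2 - 2*a - 8) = (a - 4)*(a + 2)*(a + 4)*(a + 2)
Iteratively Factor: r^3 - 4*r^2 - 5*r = (r)*(r^2 - 4*r - 5) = r*(r - 5)*(r + 1)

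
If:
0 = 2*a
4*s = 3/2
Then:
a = 0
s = 3/8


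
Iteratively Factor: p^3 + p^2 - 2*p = (p - 1)*(p^2 + 2*p) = p*(p - 1)*(p + 2)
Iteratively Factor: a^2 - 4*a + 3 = (a - 1)*(a - 3)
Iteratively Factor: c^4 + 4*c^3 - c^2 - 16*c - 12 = (c + 3)*(c^3 + c^2 - 4*c - 4) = (c + 2)*(c + 3)*(c^2 - c - 2) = (c + 1)*(c + 2)*(c + 3)*(c - 2)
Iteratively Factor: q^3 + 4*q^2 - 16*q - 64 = (q - 4)*(q^2 + 8*q + 16) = (q - 4)*(q + 4)*(q + 4)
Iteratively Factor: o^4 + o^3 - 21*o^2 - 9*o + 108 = (o + 4)*(o^3 - 3*o^2 - 9*o + 27) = (o + 3)*(o + 4)*(o^2 - 6*o + 9) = (o - 3)*(o + 3)*(o + 4)*(o - 3)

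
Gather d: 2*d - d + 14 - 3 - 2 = d + 9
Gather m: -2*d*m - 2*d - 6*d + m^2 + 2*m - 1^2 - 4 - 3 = -8*d + m^2 + m*(2 - 2*d) - 8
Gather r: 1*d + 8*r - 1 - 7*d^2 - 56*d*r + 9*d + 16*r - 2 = -7*d^2 + 10*d + r*(24 - 56*d) - 3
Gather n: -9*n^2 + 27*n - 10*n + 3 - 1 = -9*n^2 + 17*n + 2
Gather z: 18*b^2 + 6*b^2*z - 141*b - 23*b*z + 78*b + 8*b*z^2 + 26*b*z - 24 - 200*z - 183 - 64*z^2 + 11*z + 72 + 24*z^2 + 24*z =18*b^2 - 63*b + z^2*(8*b - 40) + z*(6*b^2 + 3*b - 165) - 135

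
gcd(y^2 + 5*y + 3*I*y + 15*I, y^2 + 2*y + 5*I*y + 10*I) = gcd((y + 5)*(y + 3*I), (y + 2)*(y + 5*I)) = 1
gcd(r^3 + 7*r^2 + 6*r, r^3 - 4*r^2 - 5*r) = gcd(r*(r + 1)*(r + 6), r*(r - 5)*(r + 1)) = r^2 + r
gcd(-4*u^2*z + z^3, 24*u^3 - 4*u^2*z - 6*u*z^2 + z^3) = -4*u^2 + z^2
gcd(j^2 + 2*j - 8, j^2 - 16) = j + 4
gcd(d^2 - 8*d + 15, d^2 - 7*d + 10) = d - 5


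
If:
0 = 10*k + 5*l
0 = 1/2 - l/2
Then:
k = -1/2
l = 1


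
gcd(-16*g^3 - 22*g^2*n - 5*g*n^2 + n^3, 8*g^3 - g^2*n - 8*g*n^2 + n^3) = 8*g^2 + 7*g*n - n^2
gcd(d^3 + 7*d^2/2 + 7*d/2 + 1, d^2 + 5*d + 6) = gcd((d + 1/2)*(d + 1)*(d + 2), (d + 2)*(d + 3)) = d + 2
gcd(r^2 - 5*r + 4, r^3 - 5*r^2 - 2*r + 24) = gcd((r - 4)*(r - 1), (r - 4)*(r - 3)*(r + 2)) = r - 4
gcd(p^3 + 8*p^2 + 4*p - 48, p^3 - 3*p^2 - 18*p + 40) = p^2 + 2*p - 8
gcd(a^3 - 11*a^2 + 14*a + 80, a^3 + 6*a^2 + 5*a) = 1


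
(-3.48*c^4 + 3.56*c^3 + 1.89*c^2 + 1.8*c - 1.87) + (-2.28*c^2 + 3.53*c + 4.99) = -3.48*c^4 + 3.56*c^3 - 0.39*c^2 + 5.33*c + 3.12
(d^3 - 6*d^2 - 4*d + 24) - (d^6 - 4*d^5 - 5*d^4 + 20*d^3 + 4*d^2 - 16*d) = -d^6 + 4*d^5 + 5*d^4 - 19*d^3 - 10*d^2 + 12*d + 24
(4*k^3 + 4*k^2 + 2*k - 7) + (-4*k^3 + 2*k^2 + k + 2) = 6*k^2 + 3*k - 5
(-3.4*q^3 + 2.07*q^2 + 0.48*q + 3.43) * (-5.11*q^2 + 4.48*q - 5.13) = 17.374*q^5 - 25.8097*q^4 + 24.2628*q^3 - 25.996*q^2 + 12.904*q - 17.5959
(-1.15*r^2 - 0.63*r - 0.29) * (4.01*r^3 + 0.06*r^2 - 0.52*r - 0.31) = -4.6115*r^5 - 2.5953*r^4 - 0.6027*r^3 + 0.6667*r^2 + 0.3461*r + 0.0899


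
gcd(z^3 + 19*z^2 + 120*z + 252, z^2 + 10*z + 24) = z + 6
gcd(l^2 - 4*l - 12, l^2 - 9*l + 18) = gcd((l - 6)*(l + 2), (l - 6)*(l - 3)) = l - 6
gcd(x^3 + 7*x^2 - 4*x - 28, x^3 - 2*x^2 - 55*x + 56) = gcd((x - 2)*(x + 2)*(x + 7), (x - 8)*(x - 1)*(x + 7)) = x + 7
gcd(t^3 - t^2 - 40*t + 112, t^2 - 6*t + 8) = t - 4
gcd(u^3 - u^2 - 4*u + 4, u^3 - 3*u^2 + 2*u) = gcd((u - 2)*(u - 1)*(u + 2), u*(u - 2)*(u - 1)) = u^2 - 3*u + 2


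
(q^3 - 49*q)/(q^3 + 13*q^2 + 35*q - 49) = q*(q - 7)/(q^2 + 6*q - 7)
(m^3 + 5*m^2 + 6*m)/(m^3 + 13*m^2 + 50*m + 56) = m*(m + 3)/(m^2 + 11*m + 28)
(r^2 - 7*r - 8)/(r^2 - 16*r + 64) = (r + 1)/(r - 8)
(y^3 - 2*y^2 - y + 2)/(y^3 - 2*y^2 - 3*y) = (y^2 - 3*y + 2)/(y*(y - 3))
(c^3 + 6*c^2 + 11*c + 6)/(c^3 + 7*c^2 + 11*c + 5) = (c^2 + 5*c + 6)/(c^2 + 6*c + 5)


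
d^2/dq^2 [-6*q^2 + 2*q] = -12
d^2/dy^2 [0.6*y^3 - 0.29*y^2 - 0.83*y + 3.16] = 3.6*y - 0.58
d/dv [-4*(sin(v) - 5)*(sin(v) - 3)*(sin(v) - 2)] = 4*(-3*sin(v)^2 + 20*sin(v) - 31)*cos(v)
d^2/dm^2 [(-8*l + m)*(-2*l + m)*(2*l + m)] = -16*l + 6*m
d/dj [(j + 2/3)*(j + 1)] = 2*j + 5/3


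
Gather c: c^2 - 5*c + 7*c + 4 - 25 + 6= c^2 + 2*c - 15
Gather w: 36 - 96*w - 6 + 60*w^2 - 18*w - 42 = 60*w^2 - 114*w - 12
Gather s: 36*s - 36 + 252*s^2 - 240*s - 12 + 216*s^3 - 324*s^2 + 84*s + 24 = 216*s^3 - 72*s^2 - 120*s - 24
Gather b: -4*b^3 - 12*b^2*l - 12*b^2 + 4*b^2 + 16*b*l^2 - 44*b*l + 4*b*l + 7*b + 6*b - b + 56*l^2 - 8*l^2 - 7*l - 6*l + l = -4*b^3 + b^2*(-12*l - 8) + b*(16*l^2 - 40*l + 12) + 48*l^2 - 12*l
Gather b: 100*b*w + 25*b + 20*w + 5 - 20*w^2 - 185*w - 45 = b*(100*w + 25) - 20*w^2 - 165*w - 40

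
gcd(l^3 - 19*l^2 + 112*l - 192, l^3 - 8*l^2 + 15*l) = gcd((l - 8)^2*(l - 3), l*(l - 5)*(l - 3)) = l - 3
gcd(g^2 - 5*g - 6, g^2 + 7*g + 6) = g + 1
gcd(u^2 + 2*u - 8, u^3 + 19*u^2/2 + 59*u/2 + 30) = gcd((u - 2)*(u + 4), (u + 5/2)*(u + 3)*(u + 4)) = u + 4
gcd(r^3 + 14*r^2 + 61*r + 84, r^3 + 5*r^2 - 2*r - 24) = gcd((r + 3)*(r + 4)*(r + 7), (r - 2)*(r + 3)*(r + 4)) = r^2 + 7*r + 12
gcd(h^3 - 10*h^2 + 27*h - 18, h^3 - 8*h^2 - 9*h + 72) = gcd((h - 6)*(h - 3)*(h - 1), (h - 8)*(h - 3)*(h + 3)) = h - 3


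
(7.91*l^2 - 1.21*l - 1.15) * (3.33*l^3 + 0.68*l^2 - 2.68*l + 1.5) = 26.3403*l^5 + 1.3495*l^4 - 25.8511*l^3 + 14.3258*l^2 + 1.267*l - 1.725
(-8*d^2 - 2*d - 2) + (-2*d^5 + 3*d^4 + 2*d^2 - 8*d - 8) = -2*d^5 + 3*d^4 - 6*d^2 - 10*d - 10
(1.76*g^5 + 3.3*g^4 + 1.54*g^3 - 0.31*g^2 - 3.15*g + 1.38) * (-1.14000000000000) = -2.0064*g^5 - 3.762*g^4 - 1.7556*g^3 + 0.3534*g^2 + 3.591*g - 1.5732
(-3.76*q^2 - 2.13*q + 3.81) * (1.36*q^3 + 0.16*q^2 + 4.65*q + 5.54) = -5.1136*q^5 - 3.4984*q^4 - 12.6432*q^3 - 30.1253*q^2 + 5.9163*q + 21.1074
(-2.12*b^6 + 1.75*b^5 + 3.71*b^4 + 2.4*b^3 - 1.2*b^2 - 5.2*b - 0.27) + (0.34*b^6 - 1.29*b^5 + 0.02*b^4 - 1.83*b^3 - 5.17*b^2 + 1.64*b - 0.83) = -1.78*b^6 + 0.46*b^5 + 3.73*b^4 + 0.57*b^3 - 6.37*b^2 - 3.56*b - 1.1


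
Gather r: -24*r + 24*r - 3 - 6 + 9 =0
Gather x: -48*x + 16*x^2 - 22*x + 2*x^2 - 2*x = 18*x^2 - 72*x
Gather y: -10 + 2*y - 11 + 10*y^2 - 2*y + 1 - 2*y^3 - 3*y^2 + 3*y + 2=-2*y^3 + 7*y^2 + 3*y - 18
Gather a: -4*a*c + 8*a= a*(8 - 4*c)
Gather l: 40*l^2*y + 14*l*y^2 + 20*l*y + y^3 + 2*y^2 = 40*l^2*y + l*(14*y^2 + 20*y) + y^3 + 2*y^2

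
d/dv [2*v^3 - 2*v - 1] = 6*v^2 - 2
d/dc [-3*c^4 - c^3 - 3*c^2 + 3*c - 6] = -12*c^3 - 3*c^2 - 6*c + 3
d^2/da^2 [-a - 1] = 0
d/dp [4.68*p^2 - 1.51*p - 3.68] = 9.36*p - 1.51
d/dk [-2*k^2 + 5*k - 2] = 5 - 4*k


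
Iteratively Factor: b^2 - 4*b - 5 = (b - 5)*(b + 1)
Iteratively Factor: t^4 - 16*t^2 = (t + 4)*(t^3 - 4*t^2) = (t - 4)*(t + 4)*(t^2) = t*(t - 4)*(t + 4)*(t)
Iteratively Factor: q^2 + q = (q + 1)*(q)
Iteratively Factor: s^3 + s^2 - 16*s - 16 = (s + 4)*(s^2 - 3*s - 4) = (s - 4)*(s + 4)*(s + 1)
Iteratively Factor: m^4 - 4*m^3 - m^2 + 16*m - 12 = (m + 2)*(m^3 - 6*m^2 + 11*m - 6) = (m - 2)*(m + 2)*(m^2 - 4*m + 3) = (m - 2)*(m - 1)*(m + 2)*(m - 3)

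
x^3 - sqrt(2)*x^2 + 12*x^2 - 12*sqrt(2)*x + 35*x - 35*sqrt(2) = (x + 5)*(x + 7)*(x - sqrt(2))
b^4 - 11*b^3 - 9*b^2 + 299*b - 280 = (b - 8)*(b - 7)*(b - 1)*(b + 5)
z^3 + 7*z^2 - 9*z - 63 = (z - 3)*(z + 3)*(z + 7)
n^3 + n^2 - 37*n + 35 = (n - 5)*(n - 1)*(n + 7)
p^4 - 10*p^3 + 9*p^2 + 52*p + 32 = (p - 8)*(p - 4)*(p + 1)^2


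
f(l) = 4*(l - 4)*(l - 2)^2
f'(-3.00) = 380.00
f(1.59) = -1.62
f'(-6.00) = 896.00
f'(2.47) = -4.87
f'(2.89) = -4.73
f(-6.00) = -2560.00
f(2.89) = -3.52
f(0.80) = -18.43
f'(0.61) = 45.43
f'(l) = 4*(l - 4)*(2*l - 4) + 4*(l - 2)^2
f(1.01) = -11.72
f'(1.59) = 8.58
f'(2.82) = -5.05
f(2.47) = -1.35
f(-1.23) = -218.26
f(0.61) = -26.20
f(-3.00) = -700.00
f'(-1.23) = 176.87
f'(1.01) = 27.60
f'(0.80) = 36.48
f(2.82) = -3.17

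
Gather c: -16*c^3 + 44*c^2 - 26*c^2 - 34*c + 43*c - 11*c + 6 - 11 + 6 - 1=-16*c^3 + 18*c^2 - 2*c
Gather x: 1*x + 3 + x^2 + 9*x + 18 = x^2 + 10*x + 21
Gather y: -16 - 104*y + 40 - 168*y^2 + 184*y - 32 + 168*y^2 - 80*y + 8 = 0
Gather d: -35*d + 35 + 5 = 40 - 35*d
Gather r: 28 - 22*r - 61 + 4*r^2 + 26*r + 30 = 4*r^2 + 4*r - 3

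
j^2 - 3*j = j*(j - 3)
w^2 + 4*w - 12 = (w - 2)*(w + 6)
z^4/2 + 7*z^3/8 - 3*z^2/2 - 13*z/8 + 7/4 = (z/2 + 1)*(z - 1)^2*(z + 7/4)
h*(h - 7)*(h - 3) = h^3 - 10*h^2 + 21*h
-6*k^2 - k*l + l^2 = (-3*k + l)*(2*k + l)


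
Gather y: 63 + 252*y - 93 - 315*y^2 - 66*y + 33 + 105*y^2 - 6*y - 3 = -210*y^2 + 180*y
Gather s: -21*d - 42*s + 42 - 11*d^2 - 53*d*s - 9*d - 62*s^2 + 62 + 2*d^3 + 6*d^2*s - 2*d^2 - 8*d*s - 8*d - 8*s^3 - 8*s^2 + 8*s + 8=2*d^3 - 13*d^2 - 38*d - 8*s^3 - 70*s^2 + s*(6*d^2 - 61*d - 34) + 112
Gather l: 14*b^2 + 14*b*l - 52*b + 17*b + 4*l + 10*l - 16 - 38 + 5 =14*b^2 - 35*b + l*(14*b + 14) - 49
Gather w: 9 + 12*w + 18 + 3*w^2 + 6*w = 3*w^2 + 18*w + 27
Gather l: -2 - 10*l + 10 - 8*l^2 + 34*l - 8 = -8*l^2 + 24*l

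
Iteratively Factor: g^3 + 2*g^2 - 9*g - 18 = (g - 3)*(g^2 + 5*g + 6) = (g - 3)*(g + 2)*(g + 3)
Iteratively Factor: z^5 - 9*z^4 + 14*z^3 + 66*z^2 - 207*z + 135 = (z + 3)*(z^4 - 12*z^3 + 50*z^2 - 84*z + 45) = (z - 3)*(z + 3)*(z^3 - 9*z^2 + 23*z - 15) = (z - 3)*(z - 1)*(z + 3)*(z^2 - 8*z + 15) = (z - 5)*(z - 3)*(z - 1)*(z + 3)*(z - 3)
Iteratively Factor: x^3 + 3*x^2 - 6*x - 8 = (x - 2)*(x^2 + 5*x + 4) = (x - 2)*(x + 1)*(x + 4)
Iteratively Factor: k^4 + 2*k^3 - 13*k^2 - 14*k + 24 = (k - 3)*(k^3 + 5*k^2 + 2*k - 8) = (k - 3)*(k + 4)*(k^2 + k - 2) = (k - 3)*(k + 2)*(k + 4)*(k - 1)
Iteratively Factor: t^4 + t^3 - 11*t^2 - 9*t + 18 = (t + 3)*(t^3 - 2*t^2 - 5*t + 6) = (t + 2)*(t + 3)*(t^2 - 4*t + 3) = (t - 3)*(t + 2)*(t + 3)*(t - 1)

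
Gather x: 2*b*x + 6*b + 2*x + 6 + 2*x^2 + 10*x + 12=6*b + 2*x^2 + x*(2*b + 12) + 18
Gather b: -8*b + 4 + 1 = 5 - 8*b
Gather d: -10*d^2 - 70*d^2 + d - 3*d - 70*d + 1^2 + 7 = -80*d^2 - 72*d + 8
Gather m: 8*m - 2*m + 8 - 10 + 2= 6*m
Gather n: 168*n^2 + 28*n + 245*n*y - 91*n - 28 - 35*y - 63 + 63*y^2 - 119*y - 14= 168*n^2 + n*(245*y - 63) + 63*y^2 - 154*y - 105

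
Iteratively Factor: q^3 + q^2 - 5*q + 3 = (q - 1)*(q^2 + 2*q - 3) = (q - 1)*(q + 3)*(q - 1)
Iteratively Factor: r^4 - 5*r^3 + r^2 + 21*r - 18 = (r - 3)*(r^3 - 2*r^2 - 5*r + 6) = (r - 3)*(r - 1)*(r^2 - r - 6) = (r - 3)*(r - 1)*(r + 2)*(r - 3)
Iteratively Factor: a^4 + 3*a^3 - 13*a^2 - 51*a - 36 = (a + 3)*(a^3 - 13*a - 12) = (a + 1)*(a + 3)*(a^2 - a - 12) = (a + 1)*(a + 3)^2*(a - 4)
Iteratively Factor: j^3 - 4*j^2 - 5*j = (j + 1)*(j^2 - 5*j) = j*(j + 1)*(j - 5)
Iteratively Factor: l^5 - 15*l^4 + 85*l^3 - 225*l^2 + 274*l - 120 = (l - 4)*(l^4 - 11*l^3 + 41*l^2 - 61*l + 30) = (l - 4)*(l - 3)*(l^3 - 8*l^2 + 17*l - 10) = (l - 4)*(l - 3)*(l - 2)*(l^2 - 6*l + 5) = (l - 4)*(l - 3)*(l - 2)*(l - 1)*(l - 5)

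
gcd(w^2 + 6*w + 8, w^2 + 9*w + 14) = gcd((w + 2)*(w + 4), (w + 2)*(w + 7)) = w + 2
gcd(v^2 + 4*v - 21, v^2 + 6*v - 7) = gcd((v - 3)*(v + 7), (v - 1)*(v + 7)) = v + 7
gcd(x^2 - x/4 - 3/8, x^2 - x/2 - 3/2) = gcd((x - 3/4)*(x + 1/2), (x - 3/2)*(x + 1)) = 1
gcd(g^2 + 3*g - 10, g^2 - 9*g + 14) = g - 2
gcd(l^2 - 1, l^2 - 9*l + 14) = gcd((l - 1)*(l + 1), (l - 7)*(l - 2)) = 1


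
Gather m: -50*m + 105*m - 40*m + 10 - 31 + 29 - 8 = 15*m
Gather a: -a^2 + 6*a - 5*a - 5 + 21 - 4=-a^2 + a + 12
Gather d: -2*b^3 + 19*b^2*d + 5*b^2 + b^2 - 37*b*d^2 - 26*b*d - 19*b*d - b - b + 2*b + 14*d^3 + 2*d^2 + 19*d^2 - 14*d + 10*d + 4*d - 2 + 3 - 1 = -2*b^3 + 6*b^2 + 14*d^3 + d^2*(21 - 37*b) + d*(19*b^2 - 45*b)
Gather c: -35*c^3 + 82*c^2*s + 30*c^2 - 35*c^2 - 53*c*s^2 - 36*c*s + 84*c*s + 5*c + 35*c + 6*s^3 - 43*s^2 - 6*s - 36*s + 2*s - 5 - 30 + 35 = -35*c^3 + c^2*(82*s - 5) + c*(-53*s^2 + 48*s + 40) + 6*s^3 - 43*s^2 - 40*s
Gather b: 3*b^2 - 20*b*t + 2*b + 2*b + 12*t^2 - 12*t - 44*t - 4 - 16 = 3*b^2 + b*(4 - 20*t) + 12*t^2 - 56*t - 20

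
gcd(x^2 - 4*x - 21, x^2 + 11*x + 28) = 1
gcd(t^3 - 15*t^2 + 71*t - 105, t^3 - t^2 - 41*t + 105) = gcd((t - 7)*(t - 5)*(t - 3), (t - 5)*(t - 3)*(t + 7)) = t^2 - 8*t + 15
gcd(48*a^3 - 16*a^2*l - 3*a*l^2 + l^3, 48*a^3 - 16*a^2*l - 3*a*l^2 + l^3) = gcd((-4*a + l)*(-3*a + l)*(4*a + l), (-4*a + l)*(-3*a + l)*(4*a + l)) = 48*a^3 - 16*a^2*l - 3*a*l^2 + l^3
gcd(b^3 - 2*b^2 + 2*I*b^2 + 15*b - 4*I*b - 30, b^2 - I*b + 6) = b - 3*I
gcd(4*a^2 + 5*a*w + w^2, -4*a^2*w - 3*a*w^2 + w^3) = a + w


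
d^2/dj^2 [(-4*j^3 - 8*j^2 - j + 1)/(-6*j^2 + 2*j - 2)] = (25*j^3 - 111*j^2 + 12*j + 11)/(27*j^6 - 27*j^5 + 36*j^4 - 19*j^3 + 12*j^2 - 3*j + 1)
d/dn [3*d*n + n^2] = 3*d + 2*n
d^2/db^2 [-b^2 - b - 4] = -2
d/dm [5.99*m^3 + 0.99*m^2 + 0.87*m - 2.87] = 17.97*m^2 + 1.98*m + 0.87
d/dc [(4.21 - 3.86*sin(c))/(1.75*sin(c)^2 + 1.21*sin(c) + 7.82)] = (6.755*sin(c)^2 - 14.735*sin(c) - 35.2793)*cos(c)/(3.0625*sin(c)^4 + 4.235*sin(c)^3 + 28.8341*sin(c)^2 + 18.9244*sin(c) + 61.1524)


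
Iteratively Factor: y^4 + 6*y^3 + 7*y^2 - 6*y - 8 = (y + 4)*(y^3 + 2*y^2 - y - 2) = (y - 1)*(y + 4)*(y^2 + 3*y + 2) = (y - 1)*(y + 2)*(y + 4)*(y + 1)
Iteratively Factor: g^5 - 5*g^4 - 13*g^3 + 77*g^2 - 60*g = (g - 5)*(g^4 - 13*g^2 + 12*g) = (g - 5)*(g - 1)*(g^3 + g^2 - 12*g) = g*(g - 5)*(g - 1)*(g^2 + g - 12) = g*(g - 5)*(g - 1)*(g + 4)*(g - 3)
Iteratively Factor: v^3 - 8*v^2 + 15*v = (v - 5)*(v^2 - 3*v) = v*(v - 5)*(v - 3)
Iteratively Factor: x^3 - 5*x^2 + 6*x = (x)*(x^2 - 5*x + 6) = x*(x - 2)*(x - 3)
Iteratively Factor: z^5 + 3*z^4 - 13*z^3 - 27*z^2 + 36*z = (z + 3)*(z^4 - 13*z^2 + 12*z) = (z - 1)*(z + 3)*(z^3 + z^2 - 12*z) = (z - 1)*(z + 3)*(z + 4)*(z^2 - 3*z) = z*(z - 1)*(z + 3)*(z + 4)*(z - 3)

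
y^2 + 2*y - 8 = (y - 2)*(y + 4)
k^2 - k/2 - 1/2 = (k - 1)*(k + 1/2)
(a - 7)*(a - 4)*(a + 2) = a^3 - 9*a^2 + 6*a + 56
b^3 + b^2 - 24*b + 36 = (b - 3)*(b - 2)*(b + 6)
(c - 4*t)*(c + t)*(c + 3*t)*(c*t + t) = c^4*t + c^3*t - 13*c^2*t^3 - 12*c*t^4 - 13*c*t^3 - 12*t^4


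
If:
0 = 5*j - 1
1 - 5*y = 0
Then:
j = 1/5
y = 1/5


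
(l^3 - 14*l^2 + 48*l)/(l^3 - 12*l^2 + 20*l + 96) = l/(l + 2)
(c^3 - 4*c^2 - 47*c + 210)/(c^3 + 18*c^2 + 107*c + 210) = (c^2 - 11*c + 30)/(c^2 + 11*c + 30)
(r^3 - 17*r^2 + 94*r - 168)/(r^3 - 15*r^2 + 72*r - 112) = (r - 6)/(r - 4)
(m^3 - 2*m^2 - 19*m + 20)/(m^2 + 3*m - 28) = (m^3 - 2*m^2 - 19*m + 20)/(m^2 + 3*m - 28)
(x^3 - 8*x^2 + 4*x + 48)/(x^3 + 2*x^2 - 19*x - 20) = (x^2 - 4*x - 12)/(x^2 + 6*x + 5)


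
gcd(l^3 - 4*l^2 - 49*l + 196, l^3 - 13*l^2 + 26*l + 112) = l - 7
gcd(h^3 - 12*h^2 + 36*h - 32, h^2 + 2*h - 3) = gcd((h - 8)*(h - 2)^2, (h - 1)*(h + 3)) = 1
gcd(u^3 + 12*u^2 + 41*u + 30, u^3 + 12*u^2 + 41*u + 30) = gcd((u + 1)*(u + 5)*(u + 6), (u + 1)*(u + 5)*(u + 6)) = u^3 + 12*u^2 + 41*u + 30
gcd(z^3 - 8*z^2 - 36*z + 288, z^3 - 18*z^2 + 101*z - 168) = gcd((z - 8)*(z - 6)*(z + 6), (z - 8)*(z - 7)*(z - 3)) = z - 8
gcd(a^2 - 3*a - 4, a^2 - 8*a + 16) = a - 4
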